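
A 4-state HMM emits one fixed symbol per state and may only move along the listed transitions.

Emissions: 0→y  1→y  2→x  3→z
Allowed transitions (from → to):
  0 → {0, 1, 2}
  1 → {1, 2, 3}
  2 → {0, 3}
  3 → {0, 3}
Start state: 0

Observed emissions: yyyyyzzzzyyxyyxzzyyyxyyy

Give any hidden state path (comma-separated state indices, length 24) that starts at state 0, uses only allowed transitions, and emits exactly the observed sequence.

  pos 0: y in {0,1}, choose 0; start
  pos 1: y in {0,1}, choose 0; 0->0 ok
  pos 2: y in {0,1}, choose 0; 0->0 ok
  pos 3: y in {0,1}, choose 1; 0->1 ok
  pos 4: y in {0,1}, choose 1; 1->1 ok
  pos 5: z in {3}, choose 3; 1->3 ok
  pos 6: z in {3}, choose 3; 3->3 ok
  pos 7: z in {3}, choose 3; 3->3 ok
  pos 8: z in {3}, choose 3; 3->3 ok
  pos 9: y in {0,1}, choose 0; 3->0 ok
  pos 10: y in {0,1}, choose 1; 0->1 ok
  pos 11: x in {2}, choose 2; 1->2 ok
  pos 12: y in {0,1}, choose 0; 2->0 ok
  pos 13: y in {0,1}, choose 0; 0->0 ok
  pos 14: x in {2}, choose 2; 0->2 ok
  pos 15: z in {3}, choose 3; 2->3 ok
  pos 16: z in {3}, choose 3; 3->3 ok
  pos 17: y in {0,1}, choose 0; 3->0 ok
  pos 18: y in {0,1}, choose 0; 0->0 ok
  pos 19: y in {0,1}, choose 1; 0->1 ok
  pos 20: x in {2}, choose 2; 1->2 ok
  pos 21: y in {0,1}, choose 0; 2->0 ok
  pos 22: y in {0,1}, choose 1; 0->1 ok
  pos 23: y in {0,1}, choose 1; 1->1 ok

0,0,0,1,1,3,3,3,3,0,1,2,0,0,2,3,3,0,0,1,2,0,1,1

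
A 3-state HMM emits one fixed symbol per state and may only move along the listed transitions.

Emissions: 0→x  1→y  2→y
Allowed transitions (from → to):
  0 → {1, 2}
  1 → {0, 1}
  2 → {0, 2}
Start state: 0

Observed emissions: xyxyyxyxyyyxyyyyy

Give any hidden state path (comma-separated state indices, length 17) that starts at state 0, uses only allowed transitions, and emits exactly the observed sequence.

0,1,0,2,2,0,1,0,2,2,2,0,1,1,1,1,1

  0: obs=x cand={0} pick 0 [start]
  1: obs=y cand={1,2} pick 1 [0->1 ok]
  2: obs=x cand={0} pick 0 [1->0 ok]
  3: obs=y cand={1,2} pick 2 [0->2 ok]
  4: obs=y cand={1,2} pick 2 [2->2 ok]
  5: obs=x cand={0} pick 0 [2->0 ok]
  6: obs=y cand={1,2} pick 1 [0->1 ok]
  7: obs=x cand={0} pick 0 [1->0 ok]
  8: obs=y cand={1,2} pick 2 [0->2 ok]
  9: obs=y cand={1,2} pick 2 [2->2 ok]
  10: obs=y cand={1,2} pick 2 [2->2 ok]
  11: obs=x cand={0} pick 0 [2->0 ok]
  12: obs=y cand={1,2} pick 1 [0->1 ok]
  13: obs=y cand={1,2} pick 1 [1->1 ok]
  14: obs=y cand={1,2} pick 1 [1->1 ok]
  15: obs=y cand={1,2} pick 1 [1->1 ok]
  16: obs=y cand={1,2} pick 1 [1->1 ok]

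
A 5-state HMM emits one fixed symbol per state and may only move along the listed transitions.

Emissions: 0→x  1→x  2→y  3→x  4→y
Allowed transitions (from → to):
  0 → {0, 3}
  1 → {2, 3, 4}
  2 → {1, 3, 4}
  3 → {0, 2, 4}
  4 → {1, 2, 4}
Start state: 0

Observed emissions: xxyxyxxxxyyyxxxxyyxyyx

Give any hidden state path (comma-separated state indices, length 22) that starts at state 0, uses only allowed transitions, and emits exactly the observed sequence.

  t0 'x' -> {0,1,3}, take 0 (start)
  t1 'x' -> {0,1,3}, take 3 (0->3 ok)
  t2 'y' -> {2,4}, take 2 (3->2 ok)
  t3 'x' -> {0,1,3}, take 1 (2->1 ok)
  t4 'y' -> {2,4}, take 2 (1->2 ok)
  t5 'x' -> {0,1,3}, take 3 (2->3 ok)
  t6 'x' -> {0,1,3}, take 0 (3->0 ok)
  t7 'x' -> {0,1,3}, take 0 (0->0 ok)
  t8 'x' -> {0,1,3}, take 3 (0->3 ok)
  t9 'y' -> {2,4}, take 4 (3->4 ok)
  t10 'y' -> {2,4}, take 4 (4->4 ok)
  t11 'y' -> {2,4}, take 2 (4->2 ok)
  t12 'x' -> {0,1,3}, take 1 (2->1 ok)
  t13 'x' -> {0,1,3}, take 3 (1->3 ok)
  t14 'x' -> {0,1,3}, take 0 (3->0 ok)
  t15 'x' -> {0,1,3}, take 3 (0->3 ok)
  t16 'y' -> {2,4}, take 4 (3->4 ok)
  t17 'y' -> {2,4}, take 2 (4->2 ok)
  t18 'x' -> {0,1,3}, take 1 (2->1 ok)
  t19 'y' -> {2,4}, take 4 (1->4 ok)
  t20 'y' -> {2,4}, take 2 (4->2 ok)
  t21 'x' -> {0,1,3}, take 3 (2->3 ok)

0,3,2,1,2,3,0,0,3,4,4,2,1,3,0,3,4,2,1,4,2,3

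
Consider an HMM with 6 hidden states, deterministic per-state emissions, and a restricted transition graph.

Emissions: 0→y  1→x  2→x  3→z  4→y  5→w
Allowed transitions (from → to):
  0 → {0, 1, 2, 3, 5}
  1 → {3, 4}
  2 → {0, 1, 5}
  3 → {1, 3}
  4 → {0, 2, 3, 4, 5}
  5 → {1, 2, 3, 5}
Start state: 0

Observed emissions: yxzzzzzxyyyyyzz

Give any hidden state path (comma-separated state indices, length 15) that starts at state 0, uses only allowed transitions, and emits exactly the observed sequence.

  0: obs=y cand={0,4} pick 0 [start]
  1: obs=x cand={1,2} pick 1 [0->1 ok]
  2: obs=z cand={3} pick 3 [1->3 ok]
  3: obs=z cand={3} pick 3 [3->3 ok]
  4: obs=z cand={3} pick 3 [3->3 ok]
  5: obs=z cand={3} pick 3 [3->3 ok]
  6: obs=z cand={3} pick 3 [3->3 ok]
  7: obs=x cand={1,2} pick 1 [3->1 ok]
  8: obs=y cand={0,4} pick 4 [1->4 ok]
  9: obs=y cand={0,4} pick 4 [4->4 ok]
  10: obs=y cand={0,4} pick 4 [4->4 ok]
  11: obs=y cand={0,4} pick 4 [4->4 ok]
  12: obs=y cand={0,4} pick 4 [4->4 ok]
  13: obs=z cand={3} pick 3 [4->3 ok]
  14: obs=z cand={3} pick 3 [3->3 ok]

0,1,3,3,3,3,3,1,4,4,4,4,4,3,3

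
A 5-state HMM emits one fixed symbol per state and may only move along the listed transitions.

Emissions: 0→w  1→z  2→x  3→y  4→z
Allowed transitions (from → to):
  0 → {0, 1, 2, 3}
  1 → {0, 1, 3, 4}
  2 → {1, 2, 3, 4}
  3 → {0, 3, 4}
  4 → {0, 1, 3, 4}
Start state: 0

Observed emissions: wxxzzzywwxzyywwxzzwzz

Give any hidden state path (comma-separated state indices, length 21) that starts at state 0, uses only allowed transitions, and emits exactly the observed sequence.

0,2,2,4,4,1,3,0,0,2,1,3,3,0,0,2,1,1,0,1,1

  0: obs=w cand={0} pick 0 [start]
  1: obs=x cand={2} pick 2 [0->2 ok]
  2: obs=x cand={2} pick 2 [2->2 ok]
  3: obs=z cand={1,4} pick 4 [2->4 ok]
  4: obs=z cand={1,4} pick 4 [4->4 ok]
  5: obs=z cand={1,4} pick 1 [4->1 ok]
  6: obs=y cand={3} pick 3 [1->3 ok]
  7: obs=w cand={0} pick 0 [3->0 ok]
  8: obs=w cand={0} pick 0 [0->0 ok]
  9: obs=x cand={2} pick 2 [0->2 ok]
  10: obs=z cand={1,4} pick 1 [2->1 ok]
  11: obs=y cand={3} pick 3 [1->3 ok]
  12: obs=y cand={3} pick 3 [3->3 ok]
  13: obs=w cand={0} pick 0 [3->0 ok]
  14: obs=w cand={0} pick 0 [0->0 ok]
  15: obs=x cand={2} pick 2 [0->2 ok]
  16: obs=z cand={1,4} pick 1 [2->1 ok]
  17: obs=z cand={1,4} pick 1 [1->1 ok]
  18: obs=w cand={0} pick 0 [1->0 ok]
  19: obs=z cand={1,4} pick 1 [0->1 ok]
  20: obs=z cand={1,4} pick 1 [1->1 ok]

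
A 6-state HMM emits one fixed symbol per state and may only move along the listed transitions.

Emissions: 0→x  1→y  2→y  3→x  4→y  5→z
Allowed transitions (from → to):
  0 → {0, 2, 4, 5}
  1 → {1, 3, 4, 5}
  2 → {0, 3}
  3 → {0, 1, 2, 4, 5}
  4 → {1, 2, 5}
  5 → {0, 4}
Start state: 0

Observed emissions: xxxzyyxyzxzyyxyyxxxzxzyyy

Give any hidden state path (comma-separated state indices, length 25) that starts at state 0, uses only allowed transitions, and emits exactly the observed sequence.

  0: obs=x cand={0,3} pick 0 [start]
  1: obs=x cand={0,3} pick 0 [0->0 ok]
  2: obs=x cand={0,3} pick 0 [0->0 ok]
  3: obs=z cand={5} pick 5 [0->5 ok]
  4: obs=y cand={1,2,4} pick 4 [5->4 ok]
  5: obs=y cand={1,2,4} pick 2 [4->2 ok]
  6: obs=x cand={0,3} pick 0 [2->0 ok]
  7: obs=y cand={1,2,4} pick 4 [0->4 ok]
  8: obs=z cand={5} pick 5 [4->5 ok]
  9: obs=x cand={0,3} pick 0 [5->0 ok]
  10: obs=z cand={5} pick 5 [0->5 ok]
  11: obs=y cand={1,2,4} pick 4 [5->4 ok]
  12: obs=y cand={1,2,4} pick 1 [4->1 ok]
  13: obs=x cand={0,3} pick 3 [1->3 ok]
  14: obs=y cand={1,2,4} pick 4 [3->4 ok]
  15: obs=y cand={1,2,4} pick 2 [4->2 ok]
  16: obs=x cand={0,3} pick 0 [2->0 ok]
  17: obs=x cand={0,3} pick 0 [0->0 ok]
  18: obs=x cand={0,3} pick 0 [0->0 ok]
  19: obs=z cand={5} pick 5 [0->5 ok]
  20: obs=x cand={0,3} pick 0 [5->0 ok]
  21: obs=z cand={5} pick 5 [0->5 ok]
  22: obs=y cand={1,2,4} pick 4 [5->4 ok]
  23: obs=y cand={1,2,4} pick 1 [4->1 ok]
  24: obs=y cand={1,2,4} pick 1 [1->1 ok]

0,0,0,5,4,2,0,4,5,0,5,4,1,3,4,2,0,0,0,5,0,5,4,1,1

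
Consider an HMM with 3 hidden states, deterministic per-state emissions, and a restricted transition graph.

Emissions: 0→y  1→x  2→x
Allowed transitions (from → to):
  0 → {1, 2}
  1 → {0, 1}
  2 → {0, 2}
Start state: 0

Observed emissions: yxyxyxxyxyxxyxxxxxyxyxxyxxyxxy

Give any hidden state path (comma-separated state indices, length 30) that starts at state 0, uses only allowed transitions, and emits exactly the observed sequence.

0,1,0,1,0,1,1,0,1,0,1,1,0,1,1,1,1,1,0,1,0,1,1,0,2,2,0,2,2,0

  [0] y  {0}  => 0  start
  [1] x  {1,2}  => 1  0->1 ok
  [2] y  {0}  => 0  1->0 ok
  [3] x  {1,2}  => 1  0->1 ok
  [4] y  {0}  => 0  1->0 ok
  [5] x  {1,2}  => 1  0->1 ok
  [6] x  {1,2}  => 1  1->1 ok
  [7] y  {0}  => 0  1->0 ok
  [8] x  {1,2}  => 1  0->1 ok
  [9] y  {0}  => 0  1->0 ok
  [10] x  {1,2}  => 1  0->1 ok
  [11] x  {1,2}  => 1  1->1 ok
  [12] y  {0}  => 0  1->0 ok
  [13] x  {1,2}  => 1  0->1 ok
  [14] x  {1,2}  => 1  1->1 ok
  [15] x  {1,2}  => 1  1->1 ok
  [16] x  {1,2}  => 1  1->1 ok
  [17] x  {1,2}  => 1  1->1 ok
  [18] y  {0}  => 0  1->0 ok
  [19] x  {1,2}  => 1  0->1 ok
  [20] y  {0}  => 0  1->0 ok
  [21] x  {1,2}  => 1  0->1 ok
  [22] x  {1,2}  => 1  1->1 ok
  [23] y  {0}  => 0  1->0 ok
  [24] x  {1,2}  => 2  0->2 ok
  [25] x  {1,2}  => 2  2->2 ok
  [26] y  {0}  => 0  2->0 ok
  [27] x  {1,2}  => 2  0->2 ok
  [28] x  {1,2}  => 2  2->2 ok
  [29] y  {0}  => 0  2->0 ok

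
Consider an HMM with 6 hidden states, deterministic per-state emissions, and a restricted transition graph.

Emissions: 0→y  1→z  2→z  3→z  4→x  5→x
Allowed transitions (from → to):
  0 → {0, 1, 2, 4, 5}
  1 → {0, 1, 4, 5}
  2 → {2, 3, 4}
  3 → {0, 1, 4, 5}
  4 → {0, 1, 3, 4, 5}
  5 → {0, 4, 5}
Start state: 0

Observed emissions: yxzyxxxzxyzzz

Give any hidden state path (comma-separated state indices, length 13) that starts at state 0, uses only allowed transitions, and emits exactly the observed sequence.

  t0 'y' -> {0}, take 0 (start)
  t1 'x' -> {4,5}, take 4 (0->4 ok)
  t2 'z' -> {1,2,3}, take 3 (4->3 ok)
  t3 'y' -> {0}, take 0 (3->0 ok)
  t4 'x' -> {4,5}, take 4 (0->4 ok)
  t5 'x' -> {4,5}, take 5 (4->5 ok)
  t6 'x' -> {4,5}, take 4 (5->4 ok)
  t7 'z' -> {1,2,3}, take 3 (4->3 ok)
  t8 'x' -> {4,5}, take 4 (3->4 ok)
  t9 'y' -> {0}, take 0 (4->0 ok)
  t10 'z' -> {1,2,3}, take 2 (0->2 ok)
  t11 'z' -> {1,2,3}, take 2 (2->2 ok)
  t12 'z' -> {1,2,3}, take 2 (2->2 ok)

0,4,3,0,4,5,4,3,4,0,2,2,2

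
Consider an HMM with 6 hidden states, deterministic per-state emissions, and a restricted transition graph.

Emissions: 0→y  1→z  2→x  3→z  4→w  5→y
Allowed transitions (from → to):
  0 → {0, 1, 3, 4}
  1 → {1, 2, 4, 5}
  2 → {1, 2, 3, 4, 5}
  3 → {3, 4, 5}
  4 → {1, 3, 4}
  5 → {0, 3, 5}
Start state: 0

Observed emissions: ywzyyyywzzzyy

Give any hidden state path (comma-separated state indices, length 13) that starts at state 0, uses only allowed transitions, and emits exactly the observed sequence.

0,4,3,5,5,0,0,4,3,3,3,5,5

  pos 0: y in {0,5}, choose 0; start
  pos 1: w in {4}, choose 4; 0->4 ok
  pos 2: z in {1,3}, choose 3; 4->3 ok
  pos 3: y in {0,5}, choose 5; 3->5 ok
  pos 4: y in {0,5}, choose 5; 5->5 ok
  pos 5: y in {0,5}, choose 0; 5->0 ok
  pos 6: y in {0,5}, choose 0; 0->0 ok
  pos 7: w in {4}, choose 4; 0->4 ok
  pos 8: z in {1,3}, choose 3; 4->3 ok
  pos 9: z in {1,3}, choose 3; 3->3 ok
  pos 10: z in {1,3}, choose 3; 3->3 ok
  pos 11: y in {0,5}, choose 5; 3->5 ok
  pos 12: y in {0,5}, choose 5; 5->5 ok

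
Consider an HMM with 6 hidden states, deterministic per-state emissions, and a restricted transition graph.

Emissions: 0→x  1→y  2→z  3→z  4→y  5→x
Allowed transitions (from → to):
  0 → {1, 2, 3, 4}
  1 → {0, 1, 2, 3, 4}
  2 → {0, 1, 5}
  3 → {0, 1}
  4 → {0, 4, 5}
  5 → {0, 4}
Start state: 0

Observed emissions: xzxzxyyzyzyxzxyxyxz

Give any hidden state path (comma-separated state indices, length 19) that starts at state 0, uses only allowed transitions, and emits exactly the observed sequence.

0,2,0,3,0,1,1,2,1,3,1,0,3,0,1,0,4,0,2

  t0 'x' -> {0,5}, take 0 (start)
  t1 'z' -> {2,3}, take 2 (0->2 ok)
  t2 'x' -> {0,5}, take 0 (2->0 ok)
  t3 'z' -> {2,3}, take 3 (0->3 ok)
  t4 'x' -> {0,5}, take 0 (3->0 ok)
  t5 'y' -> {1,4}, take 1 (0->1 ok)
  t6 'y' -> {1,4}, take 1 (1->1 ok)
  t7 'z' -> {2,3}, take 2 (1->2 ok)
  t8 'y' -> {1,4}, take 1 (2->1 ok)
  t9 'z' -> {2,3}, take 3 (1->3 ok)
  t10 'y' -> {1,4}, take 1 (3->1 ok)
  t11 'x' -> {0,5}, take 0 (1->0 ok)
  t12 'z' -> {2,3}, take 3 (0->3 ok)
  t13 'x' -> {0,5}, take 0 (3->0 ok)
  t14 'y' -> {1,4}, take 1 (0->1 ok)
  t15 'x' -> {0,5}, take 0 (1->0 ok)
  t16 'y' -> {1,4}, take 4 (0->4 ok)
  t17 'x' -> {0,5}, take 0 (4->0 ok)
  t18 'z' -> {2,3}, take 2 (0->2 ok)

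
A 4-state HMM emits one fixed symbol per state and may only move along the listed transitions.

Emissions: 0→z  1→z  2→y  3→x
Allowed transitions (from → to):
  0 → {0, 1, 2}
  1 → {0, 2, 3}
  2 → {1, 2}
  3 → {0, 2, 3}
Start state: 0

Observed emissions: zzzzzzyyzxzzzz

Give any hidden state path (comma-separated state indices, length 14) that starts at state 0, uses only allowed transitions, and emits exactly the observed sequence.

  [0] z  {0,1}  => 0  start
  [1] z  {0,1}  => 0  0->0 ok
  [2] z  {0,1}  => 0  0->0 ok
  [3] z  {0,1}  => 0  0->0 ok
  [4] z  {0,1}  => 0  0->0 ok
  [5] z  {0,1}  => 1  0->1 ok
  [6] y  {2}  => 2  1->2 ok
  [7] y  {2}  => 2  2->2 ok
  [8] z  {0,1}  => 1  2->1 ok
  [9] x  {3}  => 3  1->3 ok
  [10] z  {0,1}  => 0  3->0 ok
  [11] z  {0,1}  => 1  0->1 ok
  [12] z  {0,1}  => 0  1->0 ok
  [13] z  {0,1}  => 1  0->1 ok

0,0,0,0,0,1,2,2,1,3,0,1,0,1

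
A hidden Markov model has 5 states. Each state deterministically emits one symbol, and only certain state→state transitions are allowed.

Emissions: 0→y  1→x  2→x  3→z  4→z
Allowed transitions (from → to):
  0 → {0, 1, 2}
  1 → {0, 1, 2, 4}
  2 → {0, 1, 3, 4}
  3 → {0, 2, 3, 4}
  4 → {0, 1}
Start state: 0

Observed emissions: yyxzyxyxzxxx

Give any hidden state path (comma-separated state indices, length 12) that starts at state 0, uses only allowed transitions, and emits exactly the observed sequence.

  0: obs=y cand={0} pick 0 [start]
  1: obs=y cand={0} pick 0 [0->0 ok]
  2: obs=x cand={1,2} pick 1 [0->1 ok]
  3: obs=z cand={3,4} pick 4 [1->4 ok]
  4: obs=y cand={0} pick 0 [4->0 ok]
  5: obs=x cand={1,2} pick 1 [0->1 ok]
  6: obs=y cand={0} pick 0 [1->0 ok]
  7: obs=x cand={1,2} pick 1 [0->1 ok]
  8: obs=z cand={3,4} pick 4 [1->4 ok]
  9: obs=x cand={1,2} pick 1 [4->1 ok]
  10: obs=x cand={1,2} pick 1 [1->1 ok]
  11: obs=x cand={1,2} pick 1 [1->1 ok]

0,0,1,4,0,1,0,1,4,1,1,1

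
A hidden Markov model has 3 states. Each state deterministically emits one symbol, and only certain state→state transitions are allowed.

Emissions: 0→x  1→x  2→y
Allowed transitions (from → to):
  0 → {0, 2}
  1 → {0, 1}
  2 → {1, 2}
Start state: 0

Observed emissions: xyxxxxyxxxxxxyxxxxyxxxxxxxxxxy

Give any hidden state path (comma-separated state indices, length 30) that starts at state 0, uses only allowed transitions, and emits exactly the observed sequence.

0,2,1,1,0,0,2,1,0,0,0,0,0,2,1,1,1,0,2,1,1,1,1,1,1,1,1,0,0,2

  [0] x  {0,1}  => 0  start
  [1] y  {2}  => 2  0->2 ok
  [2] x  {0,1}  => 1  2->1 ok
  [3] x  {0,1}  => 1  1->1 ok
  [4] x  {0,1}  => 0  1->0 ok
  [5] x  {0,1}  => 0  0->0 ok
  [6] y  {2}  => 2  0->2 ok
  [7] x  {0,1}  => 1  2->1 ok
  [8] x  {0,1}  => 0  1->0 ok
  [9] x  {0,1}  => 0  0->0 ok
  [10] x  {0,1}  => 0  0->0 ok
  [11] x  {0,1}  => 0  0->0 ok
  [12] x  {0,1}  => 0  0->0 ok
  [13] y  {2}  => 2  0->2 ok
  [14] x  {0,1}  => 1  2->1 ok
  [15] x  {0,1}  => 1  1->1 ok
  [16] x  {0,1}  => 1  1->1 ok
  [17] x  {0,1}  => 0  1->0 ok
  [18] y  {2}  => 2  0->2 ok
  [19] x  {0,1}  => 1  2->1 ok
  [20] x  {0,1}  => 1  1->1 ok
  [21] x  {0,1}  => 1  1->1 ok
  [22] x  {0,1}  => 1  1->1 ok
  [23] x  {0,1}  => 1  1->1 ok
  [24] x  {0,1}  => 1  1->1 ok
  [25] x  {0,1}  => 1  1->1 ok
  [26] x  {0,1}  => 1  1->1 ok
  [27] x  {0,1}  => 0  1->0 ok
  [28] x  {0,1}  => 0  0->0 ok
  [29] y  {2}  => 2  0->2 ok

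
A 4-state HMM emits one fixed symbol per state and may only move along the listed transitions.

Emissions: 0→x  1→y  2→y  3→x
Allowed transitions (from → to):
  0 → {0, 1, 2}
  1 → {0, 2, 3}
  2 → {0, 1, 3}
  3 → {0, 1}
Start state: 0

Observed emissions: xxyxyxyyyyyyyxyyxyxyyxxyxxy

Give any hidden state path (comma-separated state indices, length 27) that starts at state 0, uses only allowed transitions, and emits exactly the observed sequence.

0,0,1,0,1,3,1,2,1,2,1,2,1,0,1,2,0,2,0,1,2,3,0,2,0,0,1

  pos 0: x in {0,3}, choose 0; start
  pos 1: x in {0,3}, choose 0; 0->0 ok
  pos 2: y in {1,2}, choose 1; 0->1 ok
  pos 3: x in {0,3}, choose 0; 1->0 ok
  pos 4: y in {1,2}, choose 1; 0->1 ok
  pos 5: x in {0,3}, choose 3; 1->3 ok
  pos 6: y in {1,2}, choose 1; 3->1 ok
  pos 7: y in {1,2}, choose 2; 1->2 ok
  pos 8: y in {1,2}, choose 1; 2->1 ok
  pos 9: y in {1,2}, choose 2; 1->2 ok
  pos 10: y in {1,2}, choose 1; 2->1 ok
  pos 11: y in {1,2}, choose 2; 1->2 ok
  pos 12: y in {1,2}, choose 1; 2->1 ok
  pos 13: x in {0,3}, choose 0; 1->0 ok
  pos 14: y in {1,2}, choose 1; 0->1 ok
  pos 15: y in {1,2}, choose 2; 1->2 ok
  pos 16: x in {0,3}, choose 0; 2->0 ok
  pos 17: y in {1,2}, choose 2; 0->2 ok
  pos 18: x in {0,3}, choose 0; 2->0 ok
  pos 19: y in {1,2}, choose 1; 0->1 ok
  pos 20: y in {1,2}, choose 2; 1->2 ok
  pos 21: x in {0,3}, choose 3; 2->3 ok
  pos 22: x in {0,3}, choose 0; 3->0 ok
  pos 23: y in {1,2}, choose 2; 0->2 ok
  pos 24: x in {0,3}, choose 0; 2->0 ok
  pos 25: x in {0,3}, choose 0; 0->0 ok
  pos 26: y in {1,2}, choose 1; 0->1 ok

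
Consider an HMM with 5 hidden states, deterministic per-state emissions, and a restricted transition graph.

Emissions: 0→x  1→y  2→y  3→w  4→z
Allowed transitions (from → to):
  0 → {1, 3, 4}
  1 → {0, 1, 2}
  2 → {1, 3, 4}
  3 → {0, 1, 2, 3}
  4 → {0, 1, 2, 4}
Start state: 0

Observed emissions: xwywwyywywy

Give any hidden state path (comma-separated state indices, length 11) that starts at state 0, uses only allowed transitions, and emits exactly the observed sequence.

0,3,2,3,3,1,2,3,2,3,2

  pos 0: x in {0}, choose 0; start
  pos 1: w in {3}, choose 3; 0->3 ok
  pos 2: y in {1,2}, choose 2; 3->2 ok
  pos 3: w in {3}, choose 3; 2->3 ok
  pos 4: w in {3}, choose 3; 3->3 ok
  pos 5: y in {1,2}, choose 1; 3->1 ok
  pos 6: y in {1,2}, choose 2; 1->2 ok
  pos 7: w in {3}, choose 3; 2->3 ok
  pos 8: y in {1,2}, choose 2; 3->2 ok
  pos 9: w in {3}, choose 3; 2->3 ok
  pos 10: y in {1,2}, choose 2; 3->2 ok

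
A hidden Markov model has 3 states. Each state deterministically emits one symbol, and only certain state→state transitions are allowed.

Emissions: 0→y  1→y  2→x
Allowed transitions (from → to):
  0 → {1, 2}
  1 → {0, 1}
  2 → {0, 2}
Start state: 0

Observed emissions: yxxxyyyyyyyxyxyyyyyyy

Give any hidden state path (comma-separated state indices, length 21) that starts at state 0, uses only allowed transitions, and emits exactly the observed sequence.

  pos 0: y in {0,1}, choose 0; start
  pos 1: x in {2}, choose 2; 0->2 ok
  pos 2: x in {2}, choose 2; 2->2 ok
  pos 3: x in {2}, choose 2; 2->2 ok
  pos 4: y in {0,1}, choose 0; 2->0 ok
  pos 5: y in {0,1}, choose 1; 0->1 ok
  pos 6: y in {0,1}, choose 0; 1->0 ok
  pos 7: y in {0,1}, choose 1; 0->1 ok
  pos 8: y in {0,1}, choose 0; 1->0 ok
  pos 9: y in {0,1}, choose 1; 0->1 ok
  pos 10: y in {0,1}, choose 0; 1->0 ok
  pos 11: x in {2}, choose 2; 0->2 ok
  pos 12: y in {0,1}, choose 0; 2->0 ok
  pos 13: x in {2}, choose 2; 0->2 ok
  pos 14: y in {0,1}, choose 0; 2->0 ok
  pos 15: y in {0,1}, choose 1; 0->1 ok
  pos 16: y in {0,1}, choose 1; 1->1 ok
  pos 17: y in {0,1}, choose 1; 1->1 ok
  pos 18: y in {0,1}, choose 0; 1->0 ok
  pos 19: y in {0,1}, choose 1; 0->1 ok
  pos 20: y in {0,1}, choose 1; 1->1 ok

0,2,2,2,0,1,0,1,0,1,0,2,0,2,0,1,1,1,0,1,1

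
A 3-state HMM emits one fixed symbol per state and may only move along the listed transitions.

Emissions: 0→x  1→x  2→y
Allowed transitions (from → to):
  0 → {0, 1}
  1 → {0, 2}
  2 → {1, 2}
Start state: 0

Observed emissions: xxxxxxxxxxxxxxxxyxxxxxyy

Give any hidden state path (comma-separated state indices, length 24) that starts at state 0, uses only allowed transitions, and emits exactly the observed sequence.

0,0,1,0,1,0,1,0,0,0,0,1,0,1,0,1,2,1,0,1,0,1,2,2

  pos 0: x in {0,1}, choose 0; start
  pos 1: x in {0,1}, choose 0; 0->0 ok
  pos 2: x in {0,1}, choose 1; 0->1 ok
  pos 3: x in {0,1}, choose 0; 1->0 ok
  pos 4: x in {0,1}, choose 1; 0->1 ok
  pos 5: x in {0,1}, choose 0; 1->0 ok
  pos 6: x in {0,1}, choose 1; 0->1 ok
  pos 7: x in {0,1}, choose 0; 1->0 ok
  pos 8: x in {0,1}, choose 0; 0->0 ok
  pos 9: x in {0,1}, choose 0; 0->0 ok
  pos 10: x in {0,1}, choose 0; 0->0 ok
  pos 11: x in {0,1}, choose 1; 0->1 ok
  pos 12: x in {0,1}, choose 0; 1->0 ok
  pos 13: x in {0,1}, choose 1; 0->1 ok
  pos 14: x in {0,1}, choose 0; 1->0 ok
  pos 15: x in {0,1}, choose 1; 0->1 ok
  pos 16: y in {2}, choose 2; 1->2 ok
  pos 17: x in {0,1}, choose 1; 2->1 ok
  pos 18: x in {0,1}, choose 0; 1->0 ok
  pos 19: x in {0,1}, choose 1; 0->1 ok
  pos 20: x in {0,1}, choose 0; 1->0 ok
  pos 21: x in {0,1}, choose 1; 0->1 ok
  pos 22: y in {2}, choose 2; 1->2 ok
  pos 23: y in {2}, choose 2; 2->2 ok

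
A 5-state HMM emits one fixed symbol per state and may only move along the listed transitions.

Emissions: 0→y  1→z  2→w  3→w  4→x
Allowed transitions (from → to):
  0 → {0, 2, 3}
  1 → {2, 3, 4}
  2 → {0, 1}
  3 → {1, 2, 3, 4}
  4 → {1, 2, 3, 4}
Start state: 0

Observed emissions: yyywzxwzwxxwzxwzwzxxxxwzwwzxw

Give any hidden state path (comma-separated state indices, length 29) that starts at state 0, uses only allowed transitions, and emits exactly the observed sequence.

  pos 0: y in {0}, choose 0; start
  pos 1: y in {0}, choose 0; 0->0 ok
  pos 2: y in {0}, choose 0; 0->0 ok
  pos 3: w in {2,3}, choose 2; 0->2 ok
  pos 4: z in {1}, choose 1; 2->1 ok
  pos 5: x in {4}, choose 4; 1->4 ok
  pos 6: w in {2,3}, choose 2; 4->2 ok
  pos 7: z in {1}, choose 1; 2->1 ok
  pos 8: w in {2,3}, choose 3; 1->3 ok
  pos 9: x in {4}, choose 4; 3->4 ok
  pos 10: x in {4}, choose 4; 4->4 ok
  pos 11: w in {2,3}, choose 3; 4->3 ok
  pos 12: z in {1}, choose 1; 3->1 ok
  pos 13: x in {4}, choose 4; 1->4 ok
  pos 14: w in {2,3}, choose 2; 4->2 ok
  pos 15: z in {1}, choose 1; 2->1 ok
  pos 16: w in {2,3}, choose 3; 1->3 ok
  pos 17: z in {1}, choose 1; 3->1 ok
  pos 18: x in {4}, choose 4; 1->4 ok
  pos 19: x in {4}, choose 4; 4->4 ok
  pos 20: x in {4}, choose 4; 4->4 ok
  pos 21: x in {4}, choose 4; 4->4 ok
  pos 22: w in {2,3}, choose 2; 4->2 ok
  pos 23: z in {1}, choose 1; 2->1 ok
  pos 24: w in {2,3}, choose 3; 1->3 ok
  pos 25: w in {2,3}, choose 3; 3->3 ok
  pos 26: z in {1}, choose 1; 3->1 ok
  pos 27: x in {4}, choose 4; 1->4 ok
  pos 28: w in {2,3}, choose 3; 4->3 ok

0,0,0,2,1,4,2,1,3,4,4,3,1,4,2,1,3,1,4,4,4,4,2,1,3,3,1,4,3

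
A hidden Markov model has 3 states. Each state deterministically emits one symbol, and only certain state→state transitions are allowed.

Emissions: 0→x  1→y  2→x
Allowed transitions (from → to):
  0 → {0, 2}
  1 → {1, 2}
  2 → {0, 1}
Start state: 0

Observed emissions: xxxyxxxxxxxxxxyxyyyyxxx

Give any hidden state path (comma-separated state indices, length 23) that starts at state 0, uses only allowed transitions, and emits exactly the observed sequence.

0,0,2,1,2,0,0,0,2,0,0,0,0,2,1,2,1,1,1,1,2,0,2

  pos 0: x in {0,2}, choose 0; start
  pos 1: x in {0,2}, choose 0; 0->0 ok
  pos 2: x in {0,2}, choose 2; 0->2 ok
  pos 3: y in {1}, choose 1; 2->1 ok
  pos 4: x in {0,2}, choose 2; 1->2 ok
  pos 5: x in {0,2}, choose 0; 2->0 ok
  pos 6: x in {0,2}, choose 0; 0->0 ok
  pos 7: x in {0,2}, choose 0; 0->0 ok
  pos 8: x in {0,2}, choose 2; 0->2 ok
  pos 9: x in {0,2}, choose 0; 2->0 ok
  pos 10: x in {0,2}, choose 0; 0->0 ok
  pos 11: x in {0,2}, choose 0; 0->0 ok
  pos 12: x in {0,2}, choose 0; 0->0 ok
  pos 13: x in {0,2}, choose 2; 0->2 ok
  pos 14: y in {1}, choose 1; 2->1 ok
  pos 15: x in {0,2}, choose 2; 1->2 ok
  pos 16: y in {1}, choose 1; 2->1 ok
  pos 17: y in {1}, choose 1; 1->1 ok
  pos 18: y in {1}, choose 1; 1->1 ok
  pos 19: y in {1}, choose 1; 1->1 ok
  pos 20: x in {0,2}, choose 2; 1->2 ok
  pos 21: x in {0,2}, choose 0; 2->0 ok
  pos 22: x in {0,2}, choose 2; 0->2 ok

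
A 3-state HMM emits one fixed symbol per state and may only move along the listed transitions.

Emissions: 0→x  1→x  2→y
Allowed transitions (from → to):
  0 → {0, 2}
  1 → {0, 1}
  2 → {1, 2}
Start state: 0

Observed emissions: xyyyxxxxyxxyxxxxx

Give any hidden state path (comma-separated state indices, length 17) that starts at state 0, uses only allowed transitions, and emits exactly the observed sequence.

  [0] x  {0,1}  => 0  start
  [1] y  {2}  => 2  0->2 ok
  [2] y  {2}  => 2  2->2 ok
  [3] y  {2}  => 2  2->2 ok
  [4] x  {0,1}  => 1  2->1 ok
  [5] x  {0,1}  => 1  1->1 ok
  [6] x  {0,1}  => 1  1->1 ok
  [7] x  {0,1}  => 0  1->0 ok
  [8] y  {2}  => 2  0->2 ok
  [9] x  {0,1}  => 1  2->1 ok
  [10] x  {0,1}  => 0  1->0 ok
  [11] y  {2}  => 2  0->2 ok
  [12] x  {0,1}  => 1  2->1 ok
  [13] x  {0,1}  => 1  1->1 ok
  [14] x  {0,1}  => 0  1->0 ok
  [15] x  {0,1}  => 0  0->0 ok
  [16] x  {0,1}  => 0  0->0 ok

0,2,2,2,1,1,1,0,2,1,0,2,1,1,0,0,0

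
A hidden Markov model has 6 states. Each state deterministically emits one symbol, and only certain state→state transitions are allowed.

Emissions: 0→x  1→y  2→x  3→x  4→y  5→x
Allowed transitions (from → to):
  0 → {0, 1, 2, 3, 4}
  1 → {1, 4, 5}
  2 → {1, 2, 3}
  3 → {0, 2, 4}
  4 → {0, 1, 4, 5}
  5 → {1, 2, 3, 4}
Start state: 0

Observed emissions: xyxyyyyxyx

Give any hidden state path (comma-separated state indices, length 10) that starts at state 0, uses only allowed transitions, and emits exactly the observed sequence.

  [0] x  {0,2,3,5}  => 0  start
  [1] y  {1,4}  => 1  0->1 ok
  [2] x  {0,2,3,5}  => 5  1->5 ok
  [3] y  {1,4}  => 1  5->1 ok
  [4] y  {1,4}  => 1  1->1 ok
  [5] y  {1,4}  => 4  1->4 ok
  [6] y  {1,4}  => 1  4->1 ok
  [7] x  {0,2,3,5}  => 5  1->5 ok
  [8] y  {1,4}  => 1  5->1 ok
  [9] x  {0,2,3,5}  => 5  1->5 ok

0,1,5,1,1,4,1,5,1,5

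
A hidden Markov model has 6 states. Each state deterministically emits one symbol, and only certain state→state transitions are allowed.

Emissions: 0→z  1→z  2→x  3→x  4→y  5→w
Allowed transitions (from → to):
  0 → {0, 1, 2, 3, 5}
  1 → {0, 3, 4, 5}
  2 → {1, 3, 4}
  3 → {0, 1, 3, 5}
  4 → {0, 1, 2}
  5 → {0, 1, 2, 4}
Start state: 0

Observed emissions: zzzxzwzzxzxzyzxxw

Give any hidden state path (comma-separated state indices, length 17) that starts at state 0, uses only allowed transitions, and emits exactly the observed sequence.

  t0 'z' -> {0,1}, take 0 (start)
  t1 'z' -> {0,1}, take 0 (0->0 ok)
  t2 'z' -> {0,1}, take 0 (0->0 ok)
  t3 'x' -> {2,3}, take 3 (0->3 ok)
  t4 'z' -> {0,1}, take 1 (3->1 ok)
  t5 'w' -> {5}, take 5 (1->5 ok)
  t6 'z' -> {0,1}, take 0 (5->0 ok)
  t7 'z' -> {0,1}, take 1 (0->1 ok)
  t8 'x' -> {2,3}, take 3 (1->3 ok)
  t9 'z' -> {0,1}, take 1 (3->1 ok)
  t10 'x' -> {2,3}, take 3 (1->3 ok)
  t11 'z' -> {0,1}, take 1 (3->1 ok)
  t12 'y' -> {4}, take 4 (1->4 ok)
  t13 'z' -> {0,1}, take 0 (4->0 ok)
  t14 'x' -> {2,3}, take 3 (0->3 ok)
  t15 'x' -> {2,3}, take 3 (3->3 ok)
  t16 'w' -> {5}, take 5 (3->5 ok)

0,0,0,3,1,5,0,1,3,1,3,1,4,0,3,3,5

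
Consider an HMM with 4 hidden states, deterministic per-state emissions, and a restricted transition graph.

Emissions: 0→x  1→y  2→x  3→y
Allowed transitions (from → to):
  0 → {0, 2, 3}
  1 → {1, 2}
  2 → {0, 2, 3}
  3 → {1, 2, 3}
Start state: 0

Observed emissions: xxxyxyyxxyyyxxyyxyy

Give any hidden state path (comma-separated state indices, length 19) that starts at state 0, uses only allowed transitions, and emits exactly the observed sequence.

  pos 0: x in {0,2}, choose 0; start
  pos 1: x in {0,2}, choose 2; 0->2 ok
  pos 2: x in {0,2}, choose 0; 2->0 ok
  pos 3: y in {1,3}, choose 3; 0->3 ok
  pos 4: x in {0,2}, choose 2; 3->2 ok
  pos 5: y in {1,3}, choose 3; 2->3 ok
  pos 6: y in {1,3}, choose 3; 3->3 ok
  pos 7: x in {0,2}, choose 2; 3->2 ok
  pos 8: x in {0,2}, choose 0; 2->0 ok
  pos 9: y in {1,3}, choose 3; 0->3 ok
  pos 10: y in {1,3}, choose 1; 3->1 ok
  pos 11: y in {1,3}, choose 1; 1->1 ok
  pos 12: x in {0,2}, choose 2; 1->2 ok
  pos 13: x in {0,2}, choose 2; 2->2 ok
  pos 14: y in {1,3}, choose 3; 2->3 ok
  pos 15: y in {1,3}, choose 1; 3->1 ok
  pos 16: x in {0,2}, choose 2; 1->2 ok
  pos 17: y in {1,3}, choose 3; 2->3 ok
  pos 18: y in {1,3}, choose 3; 3->3 ok

0,2,0,3,2,3,3,2,0,3,1,1,2,2,3,1,2,3,3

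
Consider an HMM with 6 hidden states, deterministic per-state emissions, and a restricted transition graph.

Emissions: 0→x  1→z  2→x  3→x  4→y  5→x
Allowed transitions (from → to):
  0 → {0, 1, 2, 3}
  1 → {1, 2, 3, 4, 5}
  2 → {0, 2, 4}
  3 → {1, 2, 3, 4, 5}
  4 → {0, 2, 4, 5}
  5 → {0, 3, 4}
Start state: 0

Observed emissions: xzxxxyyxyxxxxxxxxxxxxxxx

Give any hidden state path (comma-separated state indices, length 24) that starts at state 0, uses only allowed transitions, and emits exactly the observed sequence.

0,1,5,0,3,4,4,2,4,2,2,2,2,0,2,0,3,5,0,3,5,3,3,3

  t0 'x' -> {0,2,3,5}, take 0 (start)
  t1 'z' -> {1}, take 1 (0->1 ok)
  t2 'x' -> {0,2,3,5}, take 5 (1->5 ok)
  t3 'x' -> {0,2,3,5}, take 0 (5->0 ok)
  t4 'x' -> {0,2,3,5}, take 3 (0->3 ok)
  t5 'y' -> {4}, take 4 (3->4 ok)
  t6 'y' -> {4}, take 4 (4->4 ok)
  t7 'x' -> {0,2,3,5}, take 2 (4->2 ok)
  t8 'y' -> {4}, take 4 (2->4 ok)
  t9 'x' -> {0,2,3,5}, take 2 (4->2 ok)
  t10 'x' -> {0,2,3,5}, take 2 (2->2 ok)
  t11 'x' -> {0,2,3,5}, take 2 (2->2 ok)
  t12 'x' -> {0,2,3,5}, take 2 (2->2 ok)
  t13 'x' -> {0,2,3,5}, take 0 (2->0 ok)
  t14 'x' -> {0,2,3,5}, take 2 (0->2 ok)
  t15 'x' -> {0,2,3,5}, take 0 (2->0 ok)
  t16 'x' -> {0,2,3,5}, take 3 (0->3 ok)
  t17 'x' -> {0,2,3,5}, take 5 (3->5 ok)
  t18 'x' -> {0,2,3,5}, take 0 (5->0 ok)
  t19 'x' -> {0,2,3,5}, take 3 (0->3 ok)
  t20 'x' -> {0,2,3,5}, take 5 (3->5 ok)
  t21 'x' -> {0,2,3,5}, take 3 (5->3 ok)
  t22 'x' -> {0,2,3,5}, take 3 (3->3 ok)
  t23 'x' -> {0,2,3,5}, take 3 (3->3 ok)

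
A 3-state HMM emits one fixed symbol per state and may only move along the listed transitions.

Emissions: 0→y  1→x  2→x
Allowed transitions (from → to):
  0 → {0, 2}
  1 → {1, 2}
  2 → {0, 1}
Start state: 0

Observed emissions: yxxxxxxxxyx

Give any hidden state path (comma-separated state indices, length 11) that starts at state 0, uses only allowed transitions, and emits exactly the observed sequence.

0,2,1,1,1,2,1,1,2,0,2

  pos 0: y in {0}, choose 0; start
  pos 1: x in {1,2}, choose 2; 0->2 ok
  pos 2: x in {1,2}, choose 1; 2->1 ok
  pos 3: x in {1,2}, choose 1; 1->1 ok
  pos 4: x in {1,2}, choose 1; 1->1 ok
  pos 5: x in {1,2}, choose 2; 1->2 ok
  pos 6: x in {1,2}, choose 1; 2->1 ok
  pos 7: x in {1,2}, choose 1; 1->1 ok
  pos 8: x in {1,2}, choose 2; 1->2 ok
  pos 9: y in {0}, choose 0; 2->0 ok
  pos 10: x in {1,2}, choose 2; 0->2 ok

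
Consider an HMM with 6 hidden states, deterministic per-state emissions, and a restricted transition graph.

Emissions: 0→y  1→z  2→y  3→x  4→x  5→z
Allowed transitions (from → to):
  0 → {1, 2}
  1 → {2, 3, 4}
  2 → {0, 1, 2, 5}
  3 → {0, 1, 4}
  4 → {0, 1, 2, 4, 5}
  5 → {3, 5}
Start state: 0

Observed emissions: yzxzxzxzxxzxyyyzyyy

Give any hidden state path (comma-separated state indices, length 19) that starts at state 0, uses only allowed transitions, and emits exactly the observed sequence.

  0: obs=y cand={0,2} pick 0 [start]
  1: obs=z cand={1,5} pick 1 [0->1 ok]
  2: obs=x cand={3,4} pick 3 [1->3 ok]
  3: obs=z cand={1,5} pick 1 [3->1 ok]
  4: obs=x cand={3,4} pick 3 [1->3 ok]
  5: obs=z cand={1,5} pick 1 [3->1 ok]
  6: obs=x cand={3,4} pick 4 [1->4 ok]
  7: obs=z cand={1,5} pick 1 [4->1 ok]
  8: obs=x cand={3,4} pick 4 [1->4 ok]
  9: obs=x cand={3,4} pick 4 [4->4 ok]
  10: obs=z cand={1,5} pick 5 [4->5 ok]
  11: obs=x cand={3,4} pick 3 [5->3 ok]
  12: obs=y cand={0,2} pick 0 [3->0 ok]
  13: obs=y cand={0,2} pick 2 [0->2 ok]
  14: obs=y cand={0,2} pick 2 [2->2 ok]
  15: obs=z cand={1,5} pick 1 [2->1 ok]
  16: obs=y cand={0,2} pick 2 [1->2 ok]
  17: obs=y cand={0,2} pick 0 [2->0 ok]
  18: obs=y cand={0,2} pick 2 [0->2 ok]

0,1,3,1,3,1,4,1,4,4,5,3,0,2,2,1,2,0,2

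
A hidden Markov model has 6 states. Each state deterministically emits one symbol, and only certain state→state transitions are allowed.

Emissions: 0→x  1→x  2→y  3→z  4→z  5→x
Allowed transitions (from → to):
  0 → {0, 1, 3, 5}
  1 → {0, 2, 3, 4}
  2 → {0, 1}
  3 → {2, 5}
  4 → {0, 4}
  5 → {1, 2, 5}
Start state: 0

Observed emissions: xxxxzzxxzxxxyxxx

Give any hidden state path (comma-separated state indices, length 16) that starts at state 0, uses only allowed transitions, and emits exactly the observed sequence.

  t0 'x' -> {0,1,5}, take 0 (start)
  t1 'x' -> {0,1,5}, take 5 (0->5 ok)
  t2 'x' -> {0,1,5}, take 5 (5->5 ok)
  t3 'x' -> {0,1,5}, take 1 (5->1 ok)
  t4 'z' -> {3,4}, take 4 (1->4 ok)
  t5 'z' -> {3,4}, take 4 (4->4 ok)
  t6 'x' -> {0,1,5}, take 0 (4->0 ok)
  t7 'x' -> {0,1,5}, take 1 (0->1 ok)
  t8 'z' -> {3,4}, take 4 (1->4 ok)
  t9 'x' -> {0,1,5}, take 0 (4->0 ok)
  t10 'x' -> {0,1,5}, take 5 (0->5 ok)
  t11 'x' -> {0,1,5}, take 5 (5->5 ok)
  t12 'y' -> {2}, take 2 (5->2 ok)
  t13 'x' -> {0,1,5}, take 0 (2->0 ok)
  t14 'x' -> {0,1,5}, take 5 (0->5 ok)
  t15 'x' -> {0,1,5}, take 1 (5->1 ok)

0,5,5,1,4,4,0,1,4,0,5,5,2,0,5,1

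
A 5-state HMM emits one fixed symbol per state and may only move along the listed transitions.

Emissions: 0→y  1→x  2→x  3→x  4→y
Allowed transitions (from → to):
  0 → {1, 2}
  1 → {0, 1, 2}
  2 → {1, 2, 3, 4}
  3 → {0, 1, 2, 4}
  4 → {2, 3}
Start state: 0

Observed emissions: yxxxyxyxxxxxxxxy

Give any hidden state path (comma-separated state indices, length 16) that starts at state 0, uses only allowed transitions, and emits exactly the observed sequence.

0,2,1,2,4,3,0,1,2,2,1,1,1,2,2,4

  t0 'y' -> {0,4}, take 0 (start)
  t1 'x' -> {1,2,3}, take 2 (0->2 ok)
  t2 'x' -> {1,2,3}, take 1 (2->1 ok)
  t3 'x' -> {1,2,3}, take 2 (1->2 ok)
  t4 'y' -> {0,4}, take 4 (2->4 ok)
  t5 'x' -> {1,2,3}, take 3 (4->3 ok)
  t6 'y' -> {0,4}, take 0 (3->0 ok)
  t7 'x' -> {1,2,3}, take 1 (0->1 ok)
  t8 'x' -> {1,2,3}, take 2 (1->2 ok)
  t9 'x' -> {1,2,3}, take 2 (2->2 ok)
  t10 'x' -> {1,2,3}, take 1 (2->1 ok)
  t11 'x' -> {1,2,3}, take 1 (1->1 ok)
  t12 'x' -> {1,2,3}, take 1 (1->1 ok)
  t13 'x' -> {1,2,3}, take 2 (1->2 ok)
  t14 'x' -> {1,2,3}, take 2 (2->2 ok)
  t15 'y' -> {0,4}, take 4 (2->4 ok)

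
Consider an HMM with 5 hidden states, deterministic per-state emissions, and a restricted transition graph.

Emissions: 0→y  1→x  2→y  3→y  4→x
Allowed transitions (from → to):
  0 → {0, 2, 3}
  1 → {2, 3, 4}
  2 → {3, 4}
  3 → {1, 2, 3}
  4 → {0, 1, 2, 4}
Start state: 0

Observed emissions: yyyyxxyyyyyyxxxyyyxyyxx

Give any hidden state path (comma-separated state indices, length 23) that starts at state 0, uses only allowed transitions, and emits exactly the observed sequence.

0,0,3,2,4,4,2,3,2,3,3,2,4,4,1,2,3,3,1,2,3,1,4

  t0 'y' -> {0,2,3}, take 0 (start)
  t1 'y' -> {0,2,3}, take 0 (0->0 ok)
  t2 'y' -> {0,2,3}, take 3 (0->3 ok)
  t3 'y' -> {0,2,3}, take 2 (3->2 ok)
  t4 'x' -> {1,4}, take 4 (2->4 ok)
  t5 'x' -> {1,4}, take 4 (4->4 ok)
  t6 'y' -> {0,2,3}, take 2 (4->2 ok)
  t7 'y' -> {0,2,3}, take 3 (2->3 ok)
  t8 'y' -> {0,2,3}, take 2 (3->2 ok)
  t9 'y' -> {0,2,3}, take 3 (2->3 ok)
  t10 'y' -> {0,2,3}, take 3 (3->3 ok)
  t11 'y' -> {0,2,3}, take 2 (3->2 ok)
  t12 'x' -> {1,4}, take 4 (2->4 ok)
  t13 'x' -> {1,4}, take 4 (4->4 ok)
  t14 'x' -> {1,4}, take 1 (4->1 ok)
  t15 'y' -> {0,2,3}, take 2 (1->2 ok)
  t16 'y' -> {0,2,3}, take 3 (2->3 ok)
  t17 'y' -> {0,2,3}, take 3 (3->3 ok)
  t18 'x' -> {1,4}, take 1 (3->1 ok)
  t19 'y' -> {0,2,3}, take 2 (1->2 ok)
  t20 'y' -> {0,2,3}, take 3 (2->3 ok)
  t21 'x' -> {1,4}, take 1 (3->1 ok)
  t22 'x' -> {1,4}, take 4 (1->4 ok)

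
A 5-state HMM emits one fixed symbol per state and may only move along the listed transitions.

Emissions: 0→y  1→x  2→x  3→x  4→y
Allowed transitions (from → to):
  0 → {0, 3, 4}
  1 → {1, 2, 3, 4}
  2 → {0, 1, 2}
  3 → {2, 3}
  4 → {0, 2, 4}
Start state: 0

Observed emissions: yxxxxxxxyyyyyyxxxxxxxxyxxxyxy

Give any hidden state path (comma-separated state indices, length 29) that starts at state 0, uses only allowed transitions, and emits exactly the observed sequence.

  t0 'y' -> {0,4}, take 0 (start)
  t1 'x' -> {1,2,3}, take 3 (0->3 ok)
  t2 'x' -> {1,2,3}, take 2 (3->2 ok)
  t3 'x' -> {1,2,3}, take 2 (2->2 ok)
  t4 'x' -> {1,2,3}, take 1 (2->1 ok)
  t5 'x' -> {1,2,3}, take 3 (1->3 ok)
  t6 'x' -> {1,2,3}, take 3 (3->3 ok)
  t7 'x' -> {1,2,3}, take 2 (3->2 ok)
  t8 'y' -> {0,4}, take 0 (2->0 ok)
  t9 'y' -> {0,4}, take 0 (0->0 ok)
  t10 'y' -> {0,4}, take 0 (0->0 ok)
  t11 'y' -> {0,4}, take 4 (0->4 ok)
  t12 'y' -> {0,4}, take 0 (4->0 ok)
  t13 'y' -> {0,4}, take 0 (0->0 ok)
  t14 'x' -> {1,2,3}, take 3 (0->3 ok)
  t15 'x' -> {1,2,3}, take 2 (3->2 ok)
  t16 'x' -> {1,2,3}, take 1 (2->1 ok)
  t17 'x' -> {1,2,3}, take 3 (1->3 ok)
  t18 'x' -> {1,2,3}, take 3 (3->3 ok)
  t19 'x' -> {1,2,3}, take 2 (3->2 ok)
  t20 'x' -> {1,2,3}, take 2 (2->2 ok)
  t21 'x' -> {1,2,3}, take 2 (2->2 ok)
  t22 'y' -> {0,4}, take 0 (2->0 ok)
  t23 'x' -> {1,2,3}, take 3 (0->3 ok)
  t24 'x' -> {1,2,3}, take 2 (3->2 ok)
  t25 'x' -> {1,2,3}, take 1 (2->1 ok)
  t26 'y' -> {0,4}, take 4 (1->4 ok)
  t27 'x' -> {1,2,3}, take 2 (4->2 ok)
  t28 'y' -> {0,4}, take 0 (2->0 ok)

0,3,2,2,1,3,3,2,0,0,0,4,0,0,3,2,1,3,3,2,2,2,0,3,2,1,4,2,0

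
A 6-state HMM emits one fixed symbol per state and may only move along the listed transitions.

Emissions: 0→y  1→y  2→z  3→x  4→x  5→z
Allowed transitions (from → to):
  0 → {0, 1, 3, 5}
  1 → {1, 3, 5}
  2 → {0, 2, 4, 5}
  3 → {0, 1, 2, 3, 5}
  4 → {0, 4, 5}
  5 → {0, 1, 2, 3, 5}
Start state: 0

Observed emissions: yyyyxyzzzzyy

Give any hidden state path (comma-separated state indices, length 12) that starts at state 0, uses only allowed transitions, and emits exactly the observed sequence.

0,1,1,1,3,0,5,5,2,5,0,0

  t0 'y' -> {0,1}, take 0 (start)
  t1 'y' -> {0,1}, take 1 (0->1 ok)
  t2 'y' -> {0,1}, take 1 (1->1 ok)
  t3 'y' -> {0,1}, take 1 (1->1 ok)
  t4 'x' -> {3,4}, take 3 (1->3 ok)
  t5 'y' -> {0,1}, take 0 (3->0 ok)
  t6 'z' -> {2,5}, take 5 (0->5 ok)
  t7 'z' -> {2,5}, take 5 (5->5 ok)
  t8 'z' -> {2,5}, take 2 (5->2 ok)
  t9 'z' -> {2,5}, take 5 (2->5 ok)
  t10 'y' -> {0,1}, take 0 (5->0 ok)
  t11 'y' -> {0,1}, take 0 (0->0 ok)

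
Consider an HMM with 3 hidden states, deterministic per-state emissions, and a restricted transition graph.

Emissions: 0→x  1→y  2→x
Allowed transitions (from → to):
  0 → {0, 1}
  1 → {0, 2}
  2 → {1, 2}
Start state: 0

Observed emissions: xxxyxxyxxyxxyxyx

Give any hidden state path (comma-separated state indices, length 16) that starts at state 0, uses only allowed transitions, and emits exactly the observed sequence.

  pos 0: x in {0,2}, choose 0; start
  pos 1: x in {0,2}, choose 0; 0->0 ok
  pos 2: x in {0,2}, choose 0; 0->0 ok
  pos 3: y in {1}, choose 1; 0->1 ok
  pos 4: x in {0,2}, choose 2; 1->2 ok
  pos 5: x in {0,2}, choose 2; 2->2 ok
  pos 6: y in {1}, choose 1; 2->1 ok
  pos 7: x in {0,2}, choose 0; 1->0 ok
  pos 8: x in {0,2}, choose 0; 0->0 ok
  pos 9: y in {1}, choose 1; 0->1 ok
  pos 10: x in {0,2}, choose 2; 1->2 ok
  pos 11: x in {0,2}, choose 2; 2->2 ok
  pos 12: y in {1}, choose 1; 2->1 ok
  pos 13: x in {0,2}, choose 2; 1->2 ok
  pos 14: y in {1}, choose 1; 2->1 ok
  pos 15: x in {0,2}, choose 0; 1->0 ok

0,0,0,1,2,2,1,0,0,1,2,2,1,2,1,0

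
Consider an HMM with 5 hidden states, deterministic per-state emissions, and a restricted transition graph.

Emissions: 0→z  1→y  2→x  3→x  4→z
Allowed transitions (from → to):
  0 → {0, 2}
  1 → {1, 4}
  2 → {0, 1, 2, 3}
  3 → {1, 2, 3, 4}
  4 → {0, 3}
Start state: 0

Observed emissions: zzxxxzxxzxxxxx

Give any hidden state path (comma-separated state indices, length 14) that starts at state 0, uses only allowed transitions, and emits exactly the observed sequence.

  0: obs=z cand={0,4} pick 0 [start]
  1: obs=z cand={0,4} pick 0 [0->0 ok]
  2: obs=x cand={2,3} pick 2 [0->2 ok]
  3: obs=x cand={2,3} pick 2 [2->2 ok]
  4: obs=x cand={2,3} pick 2 [2->2 ok]
  5: obs=z cand={0,4} pick 0 [2->0 ok]
  6: obs=x cand={2,3} pick 2 [0->2 ok]
  7: obs=x cand={2,3} pick 2 [2->2 ok]
  8: obs=z cand={0,4} pick 0 [2->0 ok]
  9: obs=x cand={2,3} pick 2 [0->2 ok]
  10: obs=x cand={2,3} pick 3 [2->3 ok]
  11: obs=x cand={2,3} pick 2 [3->2 ok]
  12: obs=x cand={2,3} pick 3 [2->3 ok]
  13: obs=x cand={2,3} pick 3 [3->3 ok]

0,0,2,2,2,0,2,2,0,2,3,2,3,3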